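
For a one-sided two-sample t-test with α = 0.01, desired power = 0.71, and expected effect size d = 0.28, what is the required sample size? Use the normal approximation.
n = 212 per group

Sample size formula (two-sample t-test, normal approximation):
n = 2 · ((z_α + z_β) / d)²

z_α = 2.326 (for α = 0.01, one-sided)
z_β = 0.553 (for power = 0.71)
d = 0.28

n = 2 · ((2.326 + 0.553) / 0.28)²
n = 2 · (10.282)²
n ≈ 211.44
Round up to the next whole number: n = 212 per group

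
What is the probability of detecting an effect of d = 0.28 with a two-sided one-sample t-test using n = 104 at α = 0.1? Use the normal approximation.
Power ≈ 0.89

Power calculation (one-sample t-test, normal approximation):
z_β = d · √n - z_{α/2}
z_β = 0.28 · √104 - 1.645
z_β = 0.28 · 10.198 - 1.645
z_β = 1.211

Power = Φ(z_β) = Φ(1.211) ≈ 0.887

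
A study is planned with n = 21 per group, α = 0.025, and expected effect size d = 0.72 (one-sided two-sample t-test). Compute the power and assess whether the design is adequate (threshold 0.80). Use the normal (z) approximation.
Power ≈ 0.65; the study is underpowered (power < 0.80)

Power calculation (two-sample t-test, normal approximation):
z_β = d · √(n/2) - z_α
z_β = 0.72 · √(21/2) - 1.960
z_β = 0.72 · 3.240 - 1.960
z_β = 0.373

Power = Φ(z_β) = Φ(0.373) ≈ 0.645

Effect size d = 0.72 is medium by Cohen's convention (0.2/0.5/0.8).

Threshold: power ≥ 0.80 is conventionally adequate.
Power ≈ 0.65 → the study is underpowered (power < 0.80).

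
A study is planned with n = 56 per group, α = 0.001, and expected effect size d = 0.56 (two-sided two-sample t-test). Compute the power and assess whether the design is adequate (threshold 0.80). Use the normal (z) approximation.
Power ≈ 0.37; the study is underpowered (power < 0.80)

Power calculation (two-sample t-test, normal approximation):
z_β = d · √(n/2) - z_{α/2}
z_β = 0.56 · √(56/2) - 3.291
z_β = 0.56 · 5.292 - 3.291
z_β = -0.327

Power = Φ(z_β) = Φ(-0.327) ≈ 0.372

Effect size d = 0.56 is medium by Cohen's convention (0.2/0.5/0.8).

Threshold: power ≥ 0.80 is conventionally adequate.
Power ≈ 0.37 → the study is underpowered (power < 0.80).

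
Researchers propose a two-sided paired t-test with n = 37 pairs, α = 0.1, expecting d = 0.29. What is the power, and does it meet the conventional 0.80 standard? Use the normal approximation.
Power ≈ 0.55; the study is underpowered (power < 0.80)

Power calculation (paired t-test, normal approximation):
z_β = d · √n - z_{α/2}
z_β = 0.29 · √37 - 1.645
z_β = 0.29 · 6.083 - 1.645
z_β = 0.119

Power = Φ(z_β) = Φ(0.119) ≈ 0.547

Effect size d = 0.29 is small by Cohen's convention (0.2/0.5/0.8).

Threshold: power ≥ 0.80 is conventionally adequate.
Power ≈ 0.55 → the study is underpowered (power < 0.80).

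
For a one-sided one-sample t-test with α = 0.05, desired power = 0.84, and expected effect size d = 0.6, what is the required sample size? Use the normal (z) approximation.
n = 20

Sample size formula (one-sample t-test, normal approximation):
n = ((z_α + z_β) / d)²

z_α = 1.645 (for α = 0.05, one-sided)
z_β = 0.994 (for power = 0.84)
d = 0.6

n = ((1.645 + 0.994) / 0.6)²
n = (4.398)²
n ≈ 19.34
Round up to the next whole number: n = 20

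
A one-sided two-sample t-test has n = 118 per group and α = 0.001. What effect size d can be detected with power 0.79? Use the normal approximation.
d ≈ 0.51

Minimum detectable effect (two-sample t-test, normal approximation):
d = (z_α + z_β) / √(n/2)
d = (3.090 + 0.806) / √(118/2)
d = 3.897 / 7.681
d ≈ 0.51

By Cohen's convention (0.2 small / 0.5 medium / 0.8 large): medium effect.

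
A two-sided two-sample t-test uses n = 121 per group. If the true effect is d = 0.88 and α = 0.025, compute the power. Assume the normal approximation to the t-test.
Power ≈ 1.00

Power calculation (two-sample t-test, normal approximation):
z_β = d · √(n/2) - z_{α/2}
z_β = 0.88 · √(121/2) - 2.241
z_β = 0.88 · 7.778 - 2.241
z_β = 4.603

Power = Φ(z_β) = Φ(4.603) ≈ 1.000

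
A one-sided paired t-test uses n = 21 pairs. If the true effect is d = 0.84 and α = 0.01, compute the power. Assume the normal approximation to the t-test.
Power ≈ 0.94

Power calculation (paired t-test, normal approximation):
z_β = d · √n - z_α
z_β = 0.84 · √21 - 2.326
z_β = 0.84 · 4.583 - 2.326
z_β = 1.523

Power = Φ(z_β) = Φ(1.523) ≈ 0.936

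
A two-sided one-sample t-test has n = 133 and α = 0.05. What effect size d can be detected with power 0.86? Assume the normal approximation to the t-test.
d ≈ 0.26

Minimum detectable effect (one-sample t-test, normal approximation):
d = (z_{α/2} + z_β) / √n
d = (1.960 + 1.080) / √133
d = 3.040 / 11.533
d ≈ 0.26

By Cohen's convention (0.2 small / 0.5 medium / 0.8 large): small effect.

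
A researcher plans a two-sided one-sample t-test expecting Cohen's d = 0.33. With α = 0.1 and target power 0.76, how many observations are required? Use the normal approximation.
n = 51

Sample size formula (one-sample t-test, normal approximation):
n = ((z_{α/2} + z_β) / d)²

z_{α/2} = 1.645 (for α = 0.1, two-sided)
z_β = 0.706 (for power = 0.76)
d = 0.33

n = ((1.645 + 0.706) / 0.33)²
n = (7.124)²
n ≈ 50.75
Round up to the next whole number: n = 51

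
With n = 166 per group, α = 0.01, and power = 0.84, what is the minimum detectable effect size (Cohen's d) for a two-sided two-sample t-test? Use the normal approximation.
d ≈ 0.39

Minimum detectable effect (two-sample t-test, normal approximation):
d = (z_{α/2} + z_β) / √(n/2)
d = (2.576 + 0.994) / √(166/2)
d = 3.570 / 9.110
d ≈ 0.39

By Cohen's convention (0.2 small / 0.5 medium / 0.8 large): small effect.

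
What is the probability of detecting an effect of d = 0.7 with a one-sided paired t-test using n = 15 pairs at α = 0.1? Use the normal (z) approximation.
Power ≈ 0.92

Power calculation (paired t-test, normal approximation):
z_β = d · √n - z_α
z_β = 0.7 · √15 - 1.282
z_β = 0.7 · 3.873 - 1.282
z_β = 1.430

Power = Φ(z_β) = Φ(1.430) ≈ 0.924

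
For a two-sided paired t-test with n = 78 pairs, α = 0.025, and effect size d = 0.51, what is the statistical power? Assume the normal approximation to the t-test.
Power ≈ 0.99

Power calculation (paired t-test, normal approximation):
z_β = d · √n - z_{α/2}
z_β = 0.51 · √78 - 2.241
z_β = 0.51 · 8.832 - 2.241
z_β = 2.263

Power = Φ(z_β) = Φ(2.263) ≈ 0.988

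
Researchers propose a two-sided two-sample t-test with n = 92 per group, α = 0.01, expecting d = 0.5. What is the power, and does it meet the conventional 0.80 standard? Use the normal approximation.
Power ≈ 0.79; the study is underpowered (power < 0.80)

Power calculation (two-sample t-test, normal approximation):
z_β = d · √(n/2) - z_{α/2}
z_β = 0.5 · √(92/2) - 2.576
z_β = 0.5 · 6.782 - 2.576
z_β = 0.815

Power = Φ(z_β) = Φ(0.815) ≈ 0.793

Effect size d = 0.5 is medium by Cohen's convention (0.2/0.5/0.8).

Threshold: power ≥ 0.80 is conventionally adequate.
Power ≈ 0.79 → the study is underpowered (power < 0.80).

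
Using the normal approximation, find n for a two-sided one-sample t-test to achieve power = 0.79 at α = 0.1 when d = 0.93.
n = 7

Sample size formula (one-sample t-test, normal approximation):
n = ((z_{α/2} + z_β) / d)²

z_{α/2} = 1.645 (for α = 0.1, two-sided)
z_β = 0.806 (for power = 0.79)
d = 0.93

n = ((1.645 + 0.806) / 0.93)²
n = (2.635)²
n ≈ 6.94
Round up to the next whole number: n = 7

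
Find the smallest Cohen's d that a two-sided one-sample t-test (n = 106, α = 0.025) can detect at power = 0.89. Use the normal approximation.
d ≈ 0.34

Minimum detectable effect (one-sample t-test, normal approximation):
d = (z_{α/2} + z_β) / √n
d = (2.241 + 1.227) / √106
d = 3.468 / 10.296
d ≈ 0.34

By Cohen's convention (0.2 small / 0.5 medium / 0.8 large): small effect.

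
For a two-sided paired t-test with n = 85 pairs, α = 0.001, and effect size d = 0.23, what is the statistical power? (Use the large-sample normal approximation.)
Power ≈ 0.12

Power calculation (paired t-test, normal approximation):
z_β = d · √n - z_{α/2}
z_β = 0.23 · √85 - 3.291
z_β = 0.23 · 9.220 - 3.291
z_β = -1.170

Power = Φ(z_β) = Φ(-1.170) ≈ 0.121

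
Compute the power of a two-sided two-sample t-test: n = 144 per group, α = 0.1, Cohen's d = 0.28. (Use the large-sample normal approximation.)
Power ≈ 0.77

Power calculation (two-sample t-test, normal approximation):
z_β = d · √(n/2) - z_{α/2}
z_β = 0.28 · √(144/2) - 1.645
z_β = 0.28 · 8.485 - 1.645
z_β = 0.731

Power = Φ(z_β) = Φ(0.731) ≈ 0.768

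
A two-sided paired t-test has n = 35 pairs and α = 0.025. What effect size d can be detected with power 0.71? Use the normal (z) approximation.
d ≈ 0.47

Minimum detectable effect (paired t-test, normal approximation):
d = (z_{α/2} + z_β) / √n
d = (2.241 + 0.553) / √35
d = 2.795 / 5.916
d ≈ 0.47

By Cohen's convention (0.2 small / 0.5 medium / 0.8 large): small effect.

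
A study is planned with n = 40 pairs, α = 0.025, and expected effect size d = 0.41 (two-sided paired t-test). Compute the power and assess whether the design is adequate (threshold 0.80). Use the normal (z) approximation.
Power ≈ 0.64; the study is underpowered (power < 0.80)

Power calculation (paired t-test, normal approximation):
z_β = d · √n - z_{α/2}
z_β = 0.41 · √40 - 2.241
z_β = 0.41 · 6.325 - 2.241
z_β = 0.352

Power = Φ(z_β) = Φ(0.352) ≈ 0.637

Effect size d = 0.41 is small by Cohen's convention (0.2/0.5/0.8).

Threshold: power ≥ 0.80 is conventionally adequate.
Power ≈ 0.64 → the study is underpowered (power < 0.80).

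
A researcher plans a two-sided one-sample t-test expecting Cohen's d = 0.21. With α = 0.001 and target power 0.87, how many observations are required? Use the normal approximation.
n = 443

Sample size formula (one-sample t-test, normal approximation):
n = ((z_{α/2} + z_β) / d)²

z_{α/2} = 3.291 (for α = 0.001, two-sided)
z_β = 1.126 (for power = 0.87)
d = 0.21

n = ((3.291 + 1.126) / 0.21)²
n = (21.033)²
n ≈ 442.39
Round up to the next whole number: n = 443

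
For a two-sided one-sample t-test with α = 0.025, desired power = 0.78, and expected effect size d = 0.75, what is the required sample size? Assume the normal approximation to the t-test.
n = 17

Sample size formula (one-sample t-test, normal approximation):
n = ((z_{α/2} + z_β) / d)²

z_{α/2} = 2.241 (for α = 0.025, two-sided)
z_β = 0.772 (for power = 0.78)
d = 0.75

n = ((2.241 + 0.772) / 0.75)²
n = (4.017)²
n ≈ 16.14
Round up to the next whole number: n = 17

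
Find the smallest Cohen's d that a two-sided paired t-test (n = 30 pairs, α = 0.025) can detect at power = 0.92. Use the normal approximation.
d ≈ 0.67

Minimum detectable effect (paired t-test, normal approximation):
d = (z_{α/2} + z_β) / √n
d = (2.241 + 1.405) / √30
d = 3.646 / 5.477
d ≈ 0.67

By Cohen's convention (0.2 small / 0.5 medium / 0.8 large): medium effect.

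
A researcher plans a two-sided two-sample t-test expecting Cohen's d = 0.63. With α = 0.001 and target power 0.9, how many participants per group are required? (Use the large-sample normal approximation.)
n = 106 per group

Sample size formula (two-sample t-test, normal approximation):
n = 2 · ((z_{α/2} + z_β) / d)²

z_{α/2} = 3.291 (for α = 0.001, two-sided)
z_β = 1.282 (for power = 0.9)
d = 0.63

n = 2 · ((3.291 + 1.282) / 0.63)²
n = 2 · (7.259)²
n ≈ 105.39
Round up to the next whole number: n = 106 per group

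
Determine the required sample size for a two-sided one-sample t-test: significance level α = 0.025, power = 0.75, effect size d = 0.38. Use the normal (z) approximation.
n = 59

Sample size formula (one-sample t-test, normal approximation):
n = ((z_{α/2} + z_β) / d)²

z_{α/2} = 2.241 (for α = 0.025, two-sided)
z_β = 0.674 (for power = 0.75)
d = 0.38

n = ((2.241 + 0.674) / 0.38)²
n = (7.671)²
n ≈ 58.84
Round up to the next whole number: n = 59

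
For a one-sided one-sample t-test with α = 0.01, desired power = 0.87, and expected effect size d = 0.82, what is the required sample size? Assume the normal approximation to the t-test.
n = 18

Sample size formula (one-sample t-test, normal approximation):
n = ((z_α + z_β) / d)²

z_α = 2.326 (for α = 0.01, one-sided)
z_β = 1.126 (for power = 0.87)
d = 0.82

n = ((2.326 + 1.126) / 0.82)²
n = (4.210)²
n ≈ 17.72
Round up to the next whole number: n = 18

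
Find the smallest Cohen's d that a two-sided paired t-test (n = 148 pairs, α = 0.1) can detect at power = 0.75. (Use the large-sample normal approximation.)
d ≈ 0.19

Minimum detectable effect (paired t-test, normal approximation):
d = (z_{α/2} + z_β) / √n
d = (1.645 + 0.674) / √148
d = 2.319 / 12.166
d ≈ 0.19

By Cohen's convention (0.2 small / 0.5 medium / 0.8 large): very small effect.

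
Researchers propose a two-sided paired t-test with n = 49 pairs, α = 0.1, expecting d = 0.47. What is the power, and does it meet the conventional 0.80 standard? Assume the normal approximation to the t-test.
Power ≈ 0.95; the study is adequately powered (power ≥ 0.80)

Power calculation (paired t-test, normal approximation):
z_β = d · √n - z_{α/2}
z_β = 0.47 · √49 - 1.645
z_β = 0.47 · 7.000 - 1.645
z_β = 1.645

Power = Φ(z_β) = Φ(1.645) ≈ 0.950

Effect size d = 0.47 is small by Cohen's convention (0.2/0.5/0.8).

Threshold: power ≥ 0.80 is conventionally adequate.
Power ≈ 0.95 → the study is adequately powered (power ≥ 0.80).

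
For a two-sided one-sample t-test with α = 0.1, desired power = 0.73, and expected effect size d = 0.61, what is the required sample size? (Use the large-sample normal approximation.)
n = 14

Sample size formula (one-sample t-test, normal approximation):
n = ((z_{α/2} + z_β) / d)²

z_{α/2} = 1.645 (for α = 0.1, two-sided)
z_β = 0.613 (for power = 0.73)
d = 0.61

n = ((1.645 + 0.613) / 0.61)²
n = (3.702)²
n ≈ 13.70
Round up to the next whole number: n = 14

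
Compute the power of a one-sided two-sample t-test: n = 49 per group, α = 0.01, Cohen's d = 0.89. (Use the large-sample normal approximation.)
Power ≈ 0.98

Power calculation (two-sample t-test, normal approximation):
z_β = d · √(n/2) - z_α
z_β = 0.89 · √(49/2) - 2.326
z_β = 0.89 · 4.950 - 2.326
z_β = 2.079

Power = Φ(z_β) = Φ(2.079) ≈ 0.981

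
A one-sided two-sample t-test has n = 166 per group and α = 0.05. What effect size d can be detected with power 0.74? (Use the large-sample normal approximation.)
d ≈ 0.25

Minimum detectable effect (two-sample t-test, normal approximation):
d = (z_α + z_β) / √(n/2)
d = (1.645 + 0.643) / √(166/2)
d = 2.288 / 9.110
d ≈ 0.25

By Cohen's convention (0.2 small / 0.5 medium / 0.8 large): small effect.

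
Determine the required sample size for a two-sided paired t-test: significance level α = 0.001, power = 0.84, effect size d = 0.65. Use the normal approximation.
n = 44 pairs

Sample size formula (paired t-test, normal approximation):
n = ((z_{α/2} + z_β) / d)²

z_{α/2} = 3.291 (for α = 0.001, two-sided)
z_β = 0.994 (for power = 0.84)
d = 0.65

n = ((3.291 + 0.994) / 0.65)²
n = (6.592)²
n ≈ 43.45
Round up to the next whole number: n = 44 pairs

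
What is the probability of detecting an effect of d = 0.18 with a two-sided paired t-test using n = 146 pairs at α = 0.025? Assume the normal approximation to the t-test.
Power ≈ 0.47

Power calculation (paired t-test, normal approximation):
z_β = d · √n - z_{α/2}
z_β = 0.18 · √146 - 2.241
z_β = 0.18 · 12.083 - 2.241
z_β = -0.066

Power = Φ(z_β) = Φ(-0.066) ≈ 0.474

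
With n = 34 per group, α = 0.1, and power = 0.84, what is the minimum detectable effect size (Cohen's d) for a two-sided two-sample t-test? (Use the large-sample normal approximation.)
d ≈ 0.64

Minimum detectable effect (two-sample t-test, normal approximation):
d = (z_{α/2} + z_β) / √(n/2)
d = (1.645 + 0.994) / √(34/2)
d = 2.639 / 4.123
d ≈ 0.64

By Cohen's convention (0.2 small / 0.5 medium / 0.8 large): medium effect.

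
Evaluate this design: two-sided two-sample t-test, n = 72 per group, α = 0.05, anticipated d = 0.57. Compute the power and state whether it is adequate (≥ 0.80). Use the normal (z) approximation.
Power ≈ 0.93; the study is adequately powered (power ≥ 0.80)

Power calculation (two-sample t-test, normal approximation):
z_β = d · √(n/2) - z_{α/2}
z_β = 0.57 · √(72/2) - 1.960
z_β = 0.57 · 6.000 - 1.960
z_β = 1.460

Power = Φ(z_β) = Φ(1.460) ≈ 0.928

Effect size d = 0.57 is medium by Cohen's convention (0.2/0.5/0.8).

Threshold: power ≥ 0.80 is conventionally adequate.
Power ≈ 0.93 → the study is adequately powered (power ≥ 0.80).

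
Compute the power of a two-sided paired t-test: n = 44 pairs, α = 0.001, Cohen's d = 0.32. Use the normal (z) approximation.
Power ≈ 0.12

Power calculation (paired t-test, normal approximation):
z_β = d · √n - z_{α/2}
z_β = 0.32 · √44 - 3.291
z_β = 0.32 · 6.633 - 3.291
z_β = -1.168

Power = Φ(z_β) = Φ(-1.168) ≈ 0.121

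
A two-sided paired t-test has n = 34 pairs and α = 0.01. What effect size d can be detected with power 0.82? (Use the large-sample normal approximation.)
d ≈ 0.60

Minimum detectable effect (paired t-test, normal approximation):
d = (z_{α/2} + z_β) / √n
d = (2.576 + 0.915) / √34
d = 3.491 / 5.831
d ≈ 0.60

By Cohen's convention (0.2 small / 0.5 medium / 0.8 large): medium effect.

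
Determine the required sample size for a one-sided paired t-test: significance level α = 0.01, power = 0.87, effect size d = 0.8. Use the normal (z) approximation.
n = 19 pairs

Sample size formula (paired t-test, normal approximation):
n = ((z_α + z_β) / d)²

z_α = 2.326 (for α = 0.01, one-sided)
z_β = 1.126 (for power = 0.87)
d = 0.8

n = ((2.326 + 1.126) / 0.8)²
n = (4.315)²
n ≈ 18.62
Round up to the next whole number: n = 19 pairs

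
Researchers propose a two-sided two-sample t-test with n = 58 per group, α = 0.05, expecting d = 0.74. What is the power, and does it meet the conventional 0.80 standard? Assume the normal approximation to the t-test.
Power ≈ 0.98; the study is adequately powered (power ≥ 0.80)

Power calculation (two-sample t-test, normal approximation):
z_β = d · √(n/2) - z_{α/2}
z_β = 0.74 · √(58/2) - 1.960
z_β = 0.74 · 5.385 - 1.960
z_β = 2.025

Power = Φ(z_β) = Φ(2.025) ≈ 0.979

Effect size d = 0.74 is medium by Cohen's convention (0.2/0.5/0.8).

Threshold: power ≥ 0.80 is conventionally adequate.
Power ≈ 0.98 → the study is adequately powered (power ≥ 0.80).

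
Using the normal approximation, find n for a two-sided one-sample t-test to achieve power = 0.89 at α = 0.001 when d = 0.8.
n = 32

Sample size formula (one-sample t-test, normal approximation):
n = ((z_{α/2} + z_β) / d)²

z_{α/2} = 3.291 (for α = 0.001, two-sided)
z_β = 1.227 (for power = 0.89)
d = 0.8

n = ((3.291 + 1.227) / 0.8)²
n = (5.648)²
n ≈ 31.90
Round up to the next whole number: n = 32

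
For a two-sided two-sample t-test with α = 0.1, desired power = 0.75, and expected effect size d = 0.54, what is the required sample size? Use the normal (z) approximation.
n = 37 per group

Sample size formula (two-sample t-test, normal approximation):
n = 2 · ((z_{α/2} + z_β) / d)²

z_{α/2} = 1.645 (for α = 0.1, two-sided)
z_β = 0.674 (for power = 0.75)
d = 0.54

n = 2 · ((1.645 + 0.674) / 0.54)²
n = 2 · (4.294)²
n ≈ 36.88
Round up to the next whole number: n = 37 per group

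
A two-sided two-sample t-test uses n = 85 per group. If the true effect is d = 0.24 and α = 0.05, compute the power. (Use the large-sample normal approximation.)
Power ≈ 0.35

Power calculation (two-sample t-test, normal approximation):
z_β = d · √(n/2) - z_{α/2}
z_β = 0.24 · √(85/2) - 1.960
z_β = 0.24 · 6.519 - 1.960
z_β = -0.395

Power = Φ(z_β) = Φ(-0.395) ≈ 0.346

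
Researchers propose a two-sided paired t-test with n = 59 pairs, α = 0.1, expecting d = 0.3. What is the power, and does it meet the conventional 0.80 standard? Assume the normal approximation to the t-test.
Power ≈ 0.75; the study is underpowered (power < 0.80)

Power calculation (paired t-test, normal approximation):
z_β = d · √n - z_{α/2}
z_β = 0.3 · √59 - 1.645
z_β = 0.3 · 7.681 - 1.645
z_β = 0.659

Power = Φ(z_β) = Φ(0.659) ≈ 0.745

Effect size d = 0.3 is small by Cohen's convention (0.2/0.5/0.8).

Threshold: power ≥ 0.80 is conventionally adequate.
Power ≈ 0.75 → the study is underpowered (power < 0.80).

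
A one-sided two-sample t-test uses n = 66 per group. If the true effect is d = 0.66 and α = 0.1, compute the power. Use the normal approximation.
Power ≈ 0.99

Power calculation (two-sample t-test, normal approximation):
z_β = d · √(n/2) - z_α
z_β = 0.66 · √(66/2) - 1.282
z_β = 0.66 · 5.745 - 1.282
z_β = 2.510

Power = Φ(z_β) = Φ(2.510) ≈ 0.994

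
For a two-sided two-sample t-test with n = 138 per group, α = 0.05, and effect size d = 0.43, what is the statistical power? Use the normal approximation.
Power ≈ 0.95

Power calculation (two-sample t-test, normal approximation):
z_β = d · √(n/2) - z_{α/2}
z_β = 0.43 · √(138/2) - 1.960
z_β = 0.43 · 8.307 - 1.960
z_β = 1.612

Power = Φ(z_β) = Φ(1.612) ≈ 0.947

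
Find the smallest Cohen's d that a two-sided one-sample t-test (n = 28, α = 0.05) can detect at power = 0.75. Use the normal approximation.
d ≈ 0.50

Minimum detectable effect (one-sample t-test, normal approximation):
d = (z_{α/2} + z_β) / √n
d = (1.960 + 0.674) / √28
d = 2.634 / 5.292
d ≈ 0.50

By Cohen's convention (0.2 small / 0.5 medium / 0.8 large): medium effect.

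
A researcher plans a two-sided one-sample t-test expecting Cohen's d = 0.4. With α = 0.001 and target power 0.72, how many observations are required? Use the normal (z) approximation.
n = 94

Sample size formula (one-sample t-test, normal approximation):
n = ((z_{α/2} + z_β) / d)²

z_{α/2} = 3.291 (for α = 0.001, two-sided)
z_β = 0.583 (for power = 0.72)
d = 0.4

n = ((3.291 + 0.583) / 0.4)²
n = (9.685)²
n ≈ 93.80
Round up to the next whole number: n = 94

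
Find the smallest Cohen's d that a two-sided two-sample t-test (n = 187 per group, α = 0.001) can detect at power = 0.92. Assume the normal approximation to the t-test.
d ≈ 0.49

Minimum detectable effect (two-sample t-test, normal approximation):
d = (z_{α/2} + z_β) / √(n/2)
d = (3.291 + 1.405) / √(187/2)
d = 4.696 / 9.670
d ≈ 0.49

By Cohen's convention (0.2 small / 0.5 medium / 0.8 large): small effect.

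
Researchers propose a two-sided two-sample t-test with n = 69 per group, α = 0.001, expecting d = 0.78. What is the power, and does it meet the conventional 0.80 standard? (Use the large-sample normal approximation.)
Power ≈ 0.90; the study is adequately powered (power ≥ 0.80)

Power calculation (two-sample t-test, normal approximation):
z_β = d · √(n/2) - z_{α/2}
z_β = 0.78 · √(69/2) - 3.291
z_β = 0.78 · 5.874 - 3.291
z_β = 1.291

Power = Φ(z_β) = Φ(1.291) ≈ 0.902

Effect size d = 0.78 is medium by Cohen's convention (0.2/0.5/0.8).

Threshold: power ≥ 0.80 is conventionally adequate.
Power ≈ 0.90 → the study is adequately powered (power ≥ 0.80).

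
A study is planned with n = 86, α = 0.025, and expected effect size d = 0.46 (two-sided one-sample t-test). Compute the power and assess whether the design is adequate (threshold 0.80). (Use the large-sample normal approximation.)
Power ≈ 0.98; the study is adequately powered (power ≥ 0.80)

Power calculation (one-sample t-test, normal approximation):
z_β = d · √n - z_{α/2}
z_β = 0.46 · √86 - 2.241
z_β = 0.46 · 9.274 - 2.241
z_β = 2.024

Power = Φ(z_β) = Φ(2.024) ≈ 0.979

Effect size d = 0.46 is small by Cohen's convention (0.2/0.5/0.8).

Threshold: power ≥ 0.80 is conventionally adequate.
Power ≈ 0.98 → the study is adequately powered (power ≥ 0.80).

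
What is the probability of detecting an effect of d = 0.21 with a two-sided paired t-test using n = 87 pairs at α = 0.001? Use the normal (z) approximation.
Power ≈ 0.09

Power calculation (paired t-test, normal approximation):
z_β = d · √n - z_{α/2}
z_β = 0.21 · √87 - 3.291
z_β = 0.21 · 9.327 - 3.291
z_β = -1.332

Power = Φ(z_β) = Φ(-1.332) ≈ 0.091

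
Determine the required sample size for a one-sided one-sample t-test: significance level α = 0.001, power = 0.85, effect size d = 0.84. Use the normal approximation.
n = 25

Sample size formula (one-sample t-test, normal approximation):
n = ((z_α + z_β) / d)²

z_α = 3.090 (for α = 0.001, one-sided)
z_β = 1.036 (for power = 0.85)
d = 0.84

n = ((3.090 + 1.036) / 0.84)²
n = (4.912)²
n ≈ 24.13
Round up to the next whole number: n = 25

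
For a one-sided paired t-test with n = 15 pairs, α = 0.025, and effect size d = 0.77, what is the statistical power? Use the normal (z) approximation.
Power ≈ 0.85

Power calculation (paired t-test, normal approximation):
z_β = d · √n - z_α
z_β = 0.77 · √15 - 1.960
z_β = 0.77 · 3.873 - 1.960
z_β = 1.022

Power = Φ(z_β) = Φ(1.022) ≈ 0.847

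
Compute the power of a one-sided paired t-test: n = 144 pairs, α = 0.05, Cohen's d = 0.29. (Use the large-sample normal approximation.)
Power ≈ 0.97

Power calculation (paired t-test, normal approximation):
z_β = d · √n - z_α
z_β = 0.29 · √144 - 1.645
z_β = 0.29 · 12.000 - 1.645
z_β = 1.835

Power = Φ(z_β) = Φ(1.835) ≈ 0.967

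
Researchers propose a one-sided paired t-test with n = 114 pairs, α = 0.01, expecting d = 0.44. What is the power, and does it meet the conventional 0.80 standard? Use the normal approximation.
Power ≈ 0.99; the study is adequately powered (power ≥ 0.80)

Power calculation (paired t-test, normal approximation):
z_β = d · √n - z_α
z_β = 0.44 · √114 - 2.326
z_β = 0.44 · 10.677 - 2.326
z_β = 2.372

Power = Φ(z_β) = Φ(2.372) ≈ 0.991

Effect size d = 0.44 is small by Cohen's convention (0.2/0.5/0.8).

Threshold: power ≥ 0.80 is conventionally adequate.
Power ≈ 0.99 → the study is adequately powered (power ≥ 0.80).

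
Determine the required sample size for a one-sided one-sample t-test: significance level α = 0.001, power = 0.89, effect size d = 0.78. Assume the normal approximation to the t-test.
n = 31

Sample size formula (one-sample t-test, normal approximation):
n = ((z_α + z_β) / d)²

z_α = 3.090 (for α = 0.001, one-sided)
z_β = 1.227 (for power = 0.89)
d = 0.78

n = ((3.090 + 1.227) / 0.78)²
n = (5.535)²
n ≈ 30.64
Round up to the next whole number: n = 31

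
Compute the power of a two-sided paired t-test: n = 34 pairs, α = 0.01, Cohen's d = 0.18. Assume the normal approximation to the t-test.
Power ≈ 0.06

Power calculation (paired t-test, normal approximation):
z_β = d · √n - z_{α/2}
z_β = 0.18 · √34 - 2.576
z_β = 0.18 · 5.831 - 2.576
z_β = -1.526

Power = Φ(z_β) = Φ(-1.526) ≈ 0.063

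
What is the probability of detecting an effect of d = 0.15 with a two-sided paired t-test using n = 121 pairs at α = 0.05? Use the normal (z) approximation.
Power ≈ 0.38

Power calculation (paired t-test, normal approximation):
z_β = d · √n - z_{α/2}
z_β = 0.15 · √121 - 1.960
z_β = 0.15 · 11.000 - 1.960
z_β = -0.310

Power = Φ(z_β) = Φ(-0.310) ≈ 0.378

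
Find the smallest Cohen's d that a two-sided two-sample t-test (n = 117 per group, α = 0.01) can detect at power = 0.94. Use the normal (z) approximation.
d ≈ 0.54

Minimum detectable effect (two-sample t-test, normal approximation):
d = (z_{α/2} + z_β) / √(n/2)
d = (2.576 + 1.555) / √(117/2)
d = 4.131 / 7.649
d ≈ 0.54

By Cohen's convention (0.2 small / 0.5 medium / 0.8 large): medium effect.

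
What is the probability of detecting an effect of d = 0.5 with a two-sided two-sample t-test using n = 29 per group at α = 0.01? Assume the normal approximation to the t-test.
Power ≈ 0.25

Power calculation (two-sample t-test, normal approximation):
z_β = d · √(n/2) - z_{α/2}
z_β = 0.5 · √(29/2) - 2.576
z_β = 0.5 · 3.808 - 2.576
z_β = -0.672

Power = Φ(z_β) = Φ(-0.672) ≈ 0.251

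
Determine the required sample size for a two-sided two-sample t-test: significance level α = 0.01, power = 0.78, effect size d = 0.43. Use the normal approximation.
n = 122 per group

Sample size formula (two-sample t-test, normal approximation):
n = 2 · ((z_{α/2} + z_β) / d)²

z_{α/2} = 2.576 (for α = 0.01, two-sided)
z_β = 0.772 (for power = 0.78)
d = 0.43

n = 2 · ((2.576 + 0.772) / 0.43)²
n = 2 · (7.786)²
n ≈ 121.24
Round up to the next whole number: n = 122 per group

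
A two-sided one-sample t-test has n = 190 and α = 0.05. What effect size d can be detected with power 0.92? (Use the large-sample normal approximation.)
d ≈ 0.24

Minimum detectable effect (one-sample t-test, normal approximation):
d = (z_{α/2} + z_β) / √n
d = (1.960 + 1.405) / √190
d = 3.365 / 13.784
d ≈ 0.24

By Cohen's convention (0.2 small / 0.5 medium / 0.8 large): small effect.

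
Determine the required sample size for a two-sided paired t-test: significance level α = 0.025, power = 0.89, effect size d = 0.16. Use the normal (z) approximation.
n = 470 pairs

Sample size formula (paired t-test, normal approximation):
n = ((z_{α/2} + z_β) / d)²

z_{α/2} = 2.241 (for α = 0.025, two-sided)
z_β = 1.227 (for power = 0.89)
d = 0.16

n = ((2.241 + 1.227) / 0.16)²
n = (21.675)²
n ≈ 469.81
Round up to the next whole number: n = 470 pairs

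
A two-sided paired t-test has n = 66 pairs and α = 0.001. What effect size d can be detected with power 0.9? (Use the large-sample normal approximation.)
d ≈ 0.56

Minimum detectable effect (paired t-test, normal approximation):
d = (z_{α/2} + z_β) / √n
d = (3.291 + 1.282) / √66
d = 4.572 / 8.124
d ≈ 0.56

By Cohen's convention (0.2 small / 0.5 medium / 0.8 large): medium effect.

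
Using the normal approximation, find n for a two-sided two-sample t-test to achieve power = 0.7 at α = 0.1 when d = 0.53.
n = 34 per group

Sample size formula (two-sample t-test, normal approximation):
n = 2 · ((z_{α/2} + z_β) / d)²

z_{α/2} = 1.645 (for α = 0.1, two-sided)
z_β = 0.524 (for power = 0.7)
d = 0.53

n = 2 · ((1.645 + 0.524) / 0.53)²
n = 2 · (4.092)²
n ≈ 33.49
Round up to the next whole number: n = 34 per group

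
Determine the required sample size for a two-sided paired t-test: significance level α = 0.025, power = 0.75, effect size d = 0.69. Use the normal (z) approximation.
n = 18 pairs

Sample size formula (paired t-test, normal approximation):
n = ((z_{α/2} + z_β) / d)²

z_{α/2} = 2.241 (for α = 0.025, two-sided)
z_β = 0.674 (for power = 0.75)
d = 0.69

n = ((2.241 + 0.674) / 0.69)²
n = (4.225)²
n ≈ 17.85
Round up to the next whole number: n = 18 pairs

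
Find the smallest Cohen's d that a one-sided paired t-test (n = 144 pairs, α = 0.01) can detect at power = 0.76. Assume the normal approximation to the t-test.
d ≈ 0.25

Minimum detectable effect (paired t-test, normal approximation):
d = (z_α + z_β) / √n
d = (2.326 + 0.706) / √144
d = 3.033 / 12.000
d ≈ 0.25

By Cohen's convention (0.2 small / 0.5 medium / 0.8 large): small effect.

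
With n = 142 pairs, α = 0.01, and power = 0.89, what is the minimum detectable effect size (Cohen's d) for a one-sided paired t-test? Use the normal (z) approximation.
d ≈ 0.30

Minimum detectable effect (paired t-test, normal approximation):
d = (z_α + z_β) / √n
d = (2.326 + 1.227) / √142
d = 3.553 / 11.916
d ≈ 0.30

By Cohen's convention (0.2 small / 0.5 medium / 0.8 large): small effect.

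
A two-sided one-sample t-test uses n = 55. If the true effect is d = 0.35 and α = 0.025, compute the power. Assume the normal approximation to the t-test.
Power ≈ 0.64

Power calculation (one-sample t-test, normal approximation):
z_β = d · √n - z_{α/2}
z_β = 0.35 · √55 - 2.241
z_β = 0.35 · 7.416 - 2.241
z_β = 0.354

Power = Φ(z_β) = Φ(0.354) ≈ 0.638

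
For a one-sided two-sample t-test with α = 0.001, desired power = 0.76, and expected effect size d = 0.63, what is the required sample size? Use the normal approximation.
n = 73 per group

Sample size formula (two-sample t-test, normal approximation):
n = 2 · ((z_α + z_β) / d)²

z_α = 3.090 (for α = 0.001, one-sided)
z_β = 0.706 (for power = 0.76)
d = 0.63

n = 2 · ((3.090 + 0.706) / 0.63)²
n = 2 · (6.025)²
n ≈ 72.60
Round up to the next whole number: n = 73 per group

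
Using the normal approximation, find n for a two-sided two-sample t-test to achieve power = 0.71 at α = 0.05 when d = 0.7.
n = 26 per group

Sample size formula (two-sample t-test, normal approximation):
n = 2 · ((z_{α/2} + z_β) / d)²

z_{α/2} = 1.960 (for α = 0.05, two-sided)
z_β = 0.553 (for power = 0.71)
d = 0.7

n = 2 · ((1.960 + 0.553) / 0.7)²
n = 2 · (3.590)²
n ≈ 25.78
Round up to the next whole number: n = 26 per group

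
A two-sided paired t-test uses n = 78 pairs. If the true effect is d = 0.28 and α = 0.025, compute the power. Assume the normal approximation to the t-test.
Power ≈ 0.59

Power calculation (paired t-test, normal approximation):
z_β = d · √n - z_{α/2}
z_β = 0.28 · √78 - 2.241
z_β = 0.28 · 8.832 - 2.241
z_β = 0.231

Power = Φ(z_β) = Φ(0.231) ≈ 0.592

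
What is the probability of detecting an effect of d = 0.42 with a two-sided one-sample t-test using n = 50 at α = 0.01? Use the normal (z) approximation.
Power ≈ 0.65

Power calculation (one-sample t-test, normal approximation):
z_β = d · √n - z_{α/2}
z_β = 0.42 · √50 - 2.576
z_β = 0.42 · 7.071 - 2.576
z_β = 0.394

Power = Φ(z_β) = Φ(0.394) ≈ 0.653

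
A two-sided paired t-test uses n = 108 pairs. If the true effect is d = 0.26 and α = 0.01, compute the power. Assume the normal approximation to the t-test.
Power ≈ 0.55

Power calculation (paired t-test, normal approximation):
z_β = d · √n - z_{α/2}
z_β = 0.26 · √108 - 2.576
z_β = 0.26 · 10.392 - 2.576
z_β = 0.126

Power = Φ(z_β) = Φ(0.126) ≈ 0.550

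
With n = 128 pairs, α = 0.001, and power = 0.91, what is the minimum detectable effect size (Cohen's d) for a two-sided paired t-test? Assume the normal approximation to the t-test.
d ≈ 0.41

Minimum detectable effect (paired t-test, normal approximation):
d = (z_{α/2} + z_β) / √n
d = (3.291 + 1.341) / √128
d = 4.631 / 11.314
d ≈ 0.41

By Cohen's convention (0.2 small / 0.5 medium / 0.8 large): small effect.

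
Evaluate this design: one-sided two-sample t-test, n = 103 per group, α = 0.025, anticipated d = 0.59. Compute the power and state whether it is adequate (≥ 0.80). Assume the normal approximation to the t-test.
Power ≈ 0.99; the study is adequately powered (power ≥ 0.80)

Power calculation (two-sample t-test, normal approximation):
z_β = d · √(n/2) - z_α
z_β = 0.59 · √(103/2) - 1.960
z_β = 0.59 · 7.176 - 1.960
z_β = 2.274

Power = Φ(z_β) = Φ(2.274) ≈ 0.989

Effect size d = 0.59 is medium by Cohen's convention (0.2/0.5/0.8).

Threshold: power ≥ 0.80 is conventionally adequate.
Power ≈ 0.99 → the study is adequately powered (power ≥ 0.80).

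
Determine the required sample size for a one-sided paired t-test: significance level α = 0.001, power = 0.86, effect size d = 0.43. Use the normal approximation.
n = 95 pairs

Sample size formula (paired t-test, normal approximation):
n = ((z_α + z_β) / d)²

z_α = 3.090 (for α = 0.001, one-sided)
z_β = 1.080 (for power = 0.86)
d = 0.43

n = ((3.090 + 1.080) / 0.43)²
n = (9.698)²
n ≈ 94.05
Round up to the next whole number: n = 95 pairs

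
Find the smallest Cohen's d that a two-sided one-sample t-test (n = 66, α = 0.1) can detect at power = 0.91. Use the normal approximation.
d ≈ 0.37

Minimum detectable effect (one-sample t-test, normal approximation):
d = (z_{α/2} + z_β) / √n
d = (1.645 + 1.341) / √66
d = 2.986 / 8.124
d ≈ 0.37

By Cohen's convention (0.2 small / 0.5 medium / 0.8 large): small effect.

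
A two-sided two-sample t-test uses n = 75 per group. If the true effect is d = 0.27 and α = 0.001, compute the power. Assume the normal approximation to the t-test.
Power ≈ 0.05

Power calculation (two-sample t-test, normal approximation):
z_β = d · √(n/2) - z_{α/2}
z_β = 0.27 · √(75/2) - 3.291
z_β = 0.27 · 6.124 - 3.291
z_β = -1.637

Power = Φ(z_β) = Φ(-1.637) ≈ 0.051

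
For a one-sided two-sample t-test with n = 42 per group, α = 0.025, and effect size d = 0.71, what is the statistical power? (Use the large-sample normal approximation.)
Power ≈ 0.90

Power calculation (two-sample t-test, normal approximation):
z_β = d · √(n/2) - z_α
z_β = 0.71 · √(42/2) - 1.960
z_β = 0.71 · 4.583 - 1.960
z_β = 1.294

Power = Φ(z_β) = Φ(1.294) ≈ 0.902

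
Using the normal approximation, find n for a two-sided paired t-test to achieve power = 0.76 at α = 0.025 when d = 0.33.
n = 80 pairs

Sample size formula (paired t-test, normal approximation):
n = ((z_{α/2} + z_β) / d)²

z_{α/2} = 2.241 (for α = 0.025, two-sided)
z_β = 0.706 (for power = 0.76)
d = 0.33

n = ((2.241 + 0.706) / 0.33)²
n = (8.930)²
n ≈ 79.74
Round up to the next whole number: n = 80 pairs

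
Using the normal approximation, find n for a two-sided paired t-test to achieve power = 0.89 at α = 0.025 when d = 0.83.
n = 18 pairs

Sample size formula (paired t-test, normal approximation):
n = ((z_{α/2} + z_β) / d)²

z_{α/2} = 2.241 (for α = 0.025, two-sided)
z_β = 1.227 (for power = 0.89)
d = 0.83

n = ((2.241 + 1.227) / 0.83)²
n = (4.178)²
n ≈ 17.46
Round up to the next whole number: n = 18 pairs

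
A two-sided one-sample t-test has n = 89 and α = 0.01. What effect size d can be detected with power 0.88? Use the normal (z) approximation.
d ≈ 0.40

Minimum detectable effect (one-sample t-test, normal approximation):
d = (z_{α/2} + z_β) / √n
d = (2.576 + 1.175) / √89
d = 3.751 / 9.434
d ≈ 0.40

By Cohen's convention (0.2 small / 0.5 medium / 0.8 large): small effect.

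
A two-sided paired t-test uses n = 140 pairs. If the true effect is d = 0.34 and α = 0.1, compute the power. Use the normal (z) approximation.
Power ≈ 0.99

Power calculation (paired t-test, normal approximation):
z_β = d · √n - z_{α/2}
z_β = 0.34 · √140 - 1.645
z_β = 0.34 · 11.832 - 1.645
z_β = 2.378

Power = Φ(z_β) = Φ(2.378) ≈ 0.991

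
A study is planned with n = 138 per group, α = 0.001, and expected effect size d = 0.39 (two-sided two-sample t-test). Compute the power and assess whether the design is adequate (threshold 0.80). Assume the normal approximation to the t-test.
Power ≈ 0.48; the study is underpowered (power < 0.80)

Power calculation (two-sample t-test, normal approximation):
z_β = d · √(n/2) - z_{α/2}
z_β = 0.39 · √(138/2) - 3.291
z_β = 0.39 · 8.307 - 3.291
z_β = -0.051

Power = Φ(z_β) = Φ(-0.051) ≈ 0.480

Effect size d = 0.39 is small by Cohen's convention (0.2/0.5/0.8).

Threshold: power ≥ 0.80 is conventionally adequate.
Power ≈ 0.48 → the study is underpowered (power < 0.80).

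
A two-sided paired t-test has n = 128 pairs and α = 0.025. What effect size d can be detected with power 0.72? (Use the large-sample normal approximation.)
d ≈ 0.25

Minimum detectable effect (paired t-test, normal approximation):
d = (z_{α/2} + z_β) / √n
d = (2.241 + 0.583) / √128
d = 2.824 / 11.314
d ≈ 0.25

By Cohen's convention (0.2 small / 0.5 medium / 0.8 large): small effect.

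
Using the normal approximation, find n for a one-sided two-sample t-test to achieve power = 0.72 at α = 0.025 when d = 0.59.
n = 38 per group

Sample size formula (two-sample t-test, normal approximation):
n = 2 · ((z_α + z_β) / d)²

z_α = 1.960 (for α = 0.025, one-sided)
z_β = 0.583 (for power = 0.72)
d = 0.59

n = 2 · ((1.960 + 0.583) / 0.59)²
n = 2 · (4.310)²
n ≈ 37.15
Round up to the next whole number: n = 38 per group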